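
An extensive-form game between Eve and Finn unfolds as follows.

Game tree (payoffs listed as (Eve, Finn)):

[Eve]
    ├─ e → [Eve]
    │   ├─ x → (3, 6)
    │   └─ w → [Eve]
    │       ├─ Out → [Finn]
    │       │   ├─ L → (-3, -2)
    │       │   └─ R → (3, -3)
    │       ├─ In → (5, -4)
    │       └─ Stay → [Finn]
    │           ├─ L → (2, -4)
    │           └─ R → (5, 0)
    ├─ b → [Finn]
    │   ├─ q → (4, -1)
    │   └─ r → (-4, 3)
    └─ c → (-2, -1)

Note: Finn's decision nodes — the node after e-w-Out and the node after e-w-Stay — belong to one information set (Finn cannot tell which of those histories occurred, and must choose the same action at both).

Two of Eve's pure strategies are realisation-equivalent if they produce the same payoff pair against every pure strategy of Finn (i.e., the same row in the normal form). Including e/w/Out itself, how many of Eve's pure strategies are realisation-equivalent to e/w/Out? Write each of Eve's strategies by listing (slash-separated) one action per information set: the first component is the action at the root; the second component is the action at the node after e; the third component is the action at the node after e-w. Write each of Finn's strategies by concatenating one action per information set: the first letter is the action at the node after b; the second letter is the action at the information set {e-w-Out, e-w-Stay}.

1

Row for e/w/Out (columns qL, qR, rL, rR): (-3,-2) (3,-3) (-3,-2) (3,-3).
Every one of Eve's information sets is on the play path for some reply by Finn when Eve follows e/w/Out.
Changing the action at any of them therefore changes at least one column, so only e/w/Out itself gives this row.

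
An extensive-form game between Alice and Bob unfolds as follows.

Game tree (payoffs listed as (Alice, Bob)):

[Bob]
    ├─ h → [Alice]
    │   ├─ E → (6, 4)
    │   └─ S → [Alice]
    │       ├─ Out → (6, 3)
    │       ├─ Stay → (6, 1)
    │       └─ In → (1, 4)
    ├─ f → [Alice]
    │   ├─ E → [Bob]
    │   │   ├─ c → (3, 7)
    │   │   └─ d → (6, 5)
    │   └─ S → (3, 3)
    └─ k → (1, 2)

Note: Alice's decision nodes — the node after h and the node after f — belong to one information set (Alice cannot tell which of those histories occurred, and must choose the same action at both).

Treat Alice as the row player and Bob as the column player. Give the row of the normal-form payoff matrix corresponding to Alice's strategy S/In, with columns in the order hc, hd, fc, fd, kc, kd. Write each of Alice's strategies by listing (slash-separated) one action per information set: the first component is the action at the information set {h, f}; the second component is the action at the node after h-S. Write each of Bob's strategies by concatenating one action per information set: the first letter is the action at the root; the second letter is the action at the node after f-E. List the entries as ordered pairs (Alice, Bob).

vs hc: Bob plays h → Alice plays S at [h] → Alice plays In at [h-S] → (1, 4)
vs hd: Bob plays h → Alice plays S at [h] → Alice plays In at [h-S] → (1, 4)
vs fc: Bob plays f → Alice plays S at [f] → (3, 3)
vs fd: Bob plays f → Alice plays S at [f] → (3, 3)
vs kc: Bob plays k → (1, 2)
vs kd: Bob plays k → (1, 2)

(1,4) (1,4) (3,3) (3,3) (1,2) (1,2)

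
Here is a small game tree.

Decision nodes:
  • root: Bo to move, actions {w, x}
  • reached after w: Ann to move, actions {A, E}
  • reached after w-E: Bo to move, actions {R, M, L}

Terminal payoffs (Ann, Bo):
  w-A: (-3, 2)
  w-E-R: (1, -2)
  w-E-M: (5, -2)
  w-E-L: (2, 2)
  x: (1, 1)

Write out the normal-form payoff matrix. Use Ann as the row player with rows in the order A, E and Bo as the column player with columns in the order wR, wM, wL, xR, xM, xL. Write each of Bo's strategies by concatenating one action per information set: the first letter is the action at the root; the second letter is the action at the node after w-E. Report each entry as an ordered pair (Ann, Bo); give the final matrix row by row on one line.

A: (-3,2) (-3,2) (-3,2) (1,1) (1,1) (1,1) | E: (1,-2) (5,-2) (2,2) (1,1) (1,1) (1,1)

           wR       wM       wL       xR       xM       xL
   A   (-3,2)   (-3,2)   (-3,2)    (1,1)    (1,1)    (1,1)
   E   (1,-2)   (5,-2)    (2,2)    (1,1)    (1,1)    (1,1)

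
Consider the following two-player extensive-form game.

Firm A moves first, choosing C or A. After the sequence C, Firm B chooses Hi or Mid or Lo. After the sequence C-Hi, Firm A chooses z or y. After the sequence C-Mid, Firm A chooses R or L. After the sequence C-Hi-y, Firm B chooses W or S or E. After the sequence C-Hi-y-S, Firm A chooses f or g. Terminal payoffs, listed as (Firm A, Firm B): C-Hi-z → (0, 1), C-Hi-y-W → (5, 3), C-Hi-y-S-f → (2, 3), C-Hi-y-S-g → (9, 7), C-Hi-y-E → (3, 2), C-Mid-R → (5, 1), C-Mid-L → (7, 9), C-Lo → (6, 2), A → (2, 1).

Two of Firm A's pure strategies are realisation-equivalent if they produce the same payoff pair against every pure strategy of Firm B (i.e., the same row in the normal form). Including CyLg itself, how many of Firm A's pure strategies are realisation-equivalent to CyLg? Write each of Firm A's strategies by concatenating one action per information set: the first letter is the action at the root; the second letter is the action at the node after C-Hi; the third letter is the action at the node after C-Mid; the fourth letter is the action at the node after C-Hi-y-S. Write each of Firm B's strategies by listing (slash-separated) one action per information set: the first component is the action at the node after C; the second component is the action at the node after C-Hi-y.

1

Row for CyLg (columns Hi/W, Hi/S, Hi/E, Mid/W, Mid/S, Mid/E, Lo/W, Lo/S, Lo/E): (5,3) (9,7) (3,2) (7,9) (7,9) (7,9) (6,2) (6,2) (6,2).
Every one of Firm A's information sets is on the play path for some reply by Firm B when Firm A follows CyLg.
Changing the action at any of them therefore changes at least one column, so only CyLg itself gives this row.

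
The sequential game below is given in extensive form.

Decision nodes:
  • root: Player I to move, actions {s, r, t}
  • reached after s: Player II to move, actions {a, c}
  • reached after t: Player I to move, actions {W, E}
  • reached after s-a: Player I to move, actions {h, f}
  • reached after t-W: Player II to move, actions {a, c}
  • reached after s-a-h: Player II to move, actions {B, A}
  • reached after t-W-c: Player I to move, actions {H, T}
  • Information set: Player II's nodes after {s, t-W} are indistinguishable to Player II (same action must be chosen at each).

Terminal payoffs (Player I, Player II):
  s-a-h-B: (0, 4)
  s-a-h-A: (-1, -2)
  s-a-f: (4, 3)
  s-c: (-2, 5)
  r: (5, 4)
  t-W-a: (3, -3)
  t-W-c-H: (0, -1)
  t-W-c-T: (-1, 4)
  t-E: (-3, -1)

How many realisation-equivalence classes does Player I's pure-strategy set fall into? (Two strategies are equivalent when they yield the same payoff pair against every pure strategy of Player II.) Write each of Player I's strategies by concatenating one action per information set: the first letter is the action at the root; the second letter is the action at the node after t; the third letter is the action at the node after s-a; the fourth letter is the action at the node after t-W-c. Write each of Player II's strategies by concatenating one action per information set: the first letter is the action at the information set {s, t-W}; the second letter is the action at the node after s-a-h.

6

Player I has 24 pure strategies: sWhH, sWhT, sWfH, sWfT, sEhH, sEhT, sEfH, sEfT, rWhH, rWhT, rWfH, rWfT, rEhH, rEhT, rEfH, rEfT, tWhH, tWhT, tWfH, tWfT, tEhH, tEhT, tEfH, tEfT. Columns: aB, aA, cB, cA.
{sWhH, sWhT, sEhH, sEhT} → row (0,4) (-1,-2) (-2,5) (-2,5)
{sWfH, sWfT, sEfH, sEfT} → row (4,3) (4,3) (-2,5) (-2,5)
{rWhH, rWhT, rWfH, rWfT, rEhH, rEhT, rEfH, rEfT} → row (5,4) (5,4) (5,4) (5,4)
{tWhH, tWfH} → row (3,-3) (3,-3) (0,-1) (0,-1)
{tWhT, tWfT} → row (3,-3) (3,-3) (-1,4) (-1,4)
{tEhH, tEhT, tEfH, tEfT} → row (-3,-1) (-3,-1) (-3,-1) (-3,-1)
That's 6 distinct rows out of 24 strategies.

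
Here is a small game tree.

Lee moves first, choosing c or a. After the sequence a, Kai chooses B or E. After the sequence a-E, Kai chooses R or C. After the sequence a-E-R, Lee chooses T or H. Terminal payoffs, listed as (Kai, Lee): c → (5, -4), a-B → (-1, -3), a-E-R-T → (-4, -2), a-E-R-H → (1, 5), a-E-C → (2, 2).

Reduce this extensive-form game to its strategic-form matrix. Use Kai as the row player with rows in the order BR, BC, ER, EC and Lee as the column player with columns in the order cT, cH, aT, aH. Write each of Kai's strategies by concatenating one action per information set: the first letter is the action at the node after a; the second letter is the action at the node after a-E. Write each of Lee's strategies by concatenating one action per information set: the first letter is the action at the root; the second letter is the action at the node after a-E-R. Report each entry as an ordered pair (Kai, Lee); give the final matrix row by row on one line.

           cT       cH       aT       aH
  BR   (5,-4)   (5,-4)  (-1,-3)  (-1,-3)
  BC   (5,-4)   (5,-4)  (-1,-3)  (-1,-3)
  ER   (5,-4)   (5,-4)  (-4,-2)    (1,5)
  EC   (5,-4)   (5,-4)    (2,2)    (2,2)

BR: (5,-4) (5,-4) (-1,-3) (-1,-3) | BC: (5,-4) (5,-4) (-1,-3) (-1,-3) | ER: (5,-4) (5,-4) (-4,-2) (1,5) | EC: (5,-4) (5,-4) (2,2) (2,2)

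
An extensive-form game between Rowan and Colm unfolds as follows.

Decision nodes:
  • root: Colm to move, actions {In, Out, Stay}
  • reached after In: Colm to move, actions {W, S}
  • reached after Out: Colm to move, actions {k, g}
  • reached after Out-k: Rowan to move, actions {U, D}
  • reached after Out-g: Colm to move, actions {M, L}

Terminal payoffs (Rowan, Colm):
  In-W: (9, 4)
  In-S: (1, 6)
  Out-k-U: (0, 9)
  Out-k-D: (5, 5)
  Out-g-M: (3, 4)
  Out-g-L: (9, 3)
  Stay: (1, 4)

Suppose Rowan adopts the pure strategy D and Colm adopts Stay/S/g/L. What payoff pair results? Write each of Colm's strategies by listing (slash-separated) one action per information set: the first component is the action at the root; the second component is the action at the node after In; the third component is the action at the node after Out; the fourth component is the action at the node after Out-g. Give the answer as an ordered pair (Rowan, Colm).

Trace the play path from the root:
  Colm plays Stay
→ terminal payoff (1, 4).
(Rowan's choice at the node after Out-k is never reached on this path, so it doesn't affect the outcome.)

(1, 4)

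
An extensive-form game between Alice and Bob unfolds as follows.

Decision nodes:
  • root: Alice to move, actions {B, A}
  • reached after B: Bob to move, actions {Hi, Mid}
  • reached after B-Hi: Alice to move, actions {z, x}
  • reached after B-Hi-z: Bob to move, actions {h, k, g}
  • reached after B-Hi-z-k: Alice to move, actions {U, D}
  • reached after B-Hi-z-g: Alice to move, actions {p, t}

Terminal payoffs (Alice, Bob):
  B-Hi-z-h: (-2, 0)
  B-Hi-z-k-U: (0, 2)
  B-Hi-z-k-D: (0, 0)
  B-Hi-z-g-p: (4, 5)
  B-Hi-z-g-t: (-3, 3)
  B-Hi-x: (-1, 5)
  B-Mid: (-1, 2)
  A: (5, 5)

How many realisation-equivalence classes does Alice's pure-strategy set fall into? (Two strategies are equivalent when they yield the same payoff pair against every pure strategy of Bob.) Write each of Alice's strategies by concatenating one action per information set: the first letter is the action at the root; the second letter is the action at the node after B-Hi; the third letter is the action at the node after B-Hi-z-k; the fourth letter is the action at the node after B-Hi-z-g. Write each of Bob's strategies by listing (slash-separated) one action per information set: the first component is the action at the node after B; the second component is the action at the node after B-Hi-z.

Alice has 16 pure strategies: BzUp, BzUt, BzDp, BzDt, BxUp, BxUt, BxDp, BxDt, AzUp, AzUt, AzDp, AzDt, AxUp, AxUt, AxDp, AxDt. Columns: Hi/h, Hi/k, Hi/g, Mid/h, Mid/k, Mid/g.
{BzUp} → row (-2,0) (0,2) (4,5) (-1,2) (-1,2) (-1,2)
{BzUt} → row (-2,0) (0,2) (-3,3) (-1,2) (-1,2) (-1,2)
{BzDp} → row (-2,0) (0,0) (4,5) (-1,2) (-1,2) (-1,2)
{BzDt} → row (-2,0) (0,0) (-3,3) (-1,2) (-1,2) (-1,2)
{BxUp, BxUt, BxDp, BxDt} → row (-1,5) (-1,5) (-1,5) (-1,2) (-1,2) (-1,2)
{AzUp, AzUt, AzDp, AzDt, AxUp, AxUt, AxDp, AxDt} → row (5,5) (5,5) (5,5) (5,5) (5,5) (5,5)
That's 6 distinct rows out of 16 strategies.

6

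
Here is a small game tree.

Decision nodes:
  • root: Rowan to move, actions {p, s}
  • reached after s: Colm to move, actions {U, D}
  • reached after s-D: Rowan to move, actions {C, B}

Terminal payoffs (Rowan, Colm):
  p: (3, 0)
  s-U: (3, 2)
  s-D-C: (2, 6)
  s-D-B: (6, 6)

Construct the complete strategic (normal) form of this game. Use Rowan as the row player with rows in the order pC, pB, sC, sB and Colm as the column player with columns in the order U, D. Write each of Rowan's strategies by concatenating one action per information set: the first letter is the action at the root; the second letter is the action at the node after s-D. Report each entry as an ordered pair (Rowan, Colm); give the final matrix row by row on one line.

Row pC: U→(3,0), D→(3,0)
Row pB: U→(3,0), D→(3,0)
Row sC: U→(3,2), D→(2,6)
Row sB: U→(3,2), D→(6,6)

pC: (3,0) (3,0) | pB: (3,0) (3,0) | sC: (3,2) (2,6) | sB: (3,2) (6,6)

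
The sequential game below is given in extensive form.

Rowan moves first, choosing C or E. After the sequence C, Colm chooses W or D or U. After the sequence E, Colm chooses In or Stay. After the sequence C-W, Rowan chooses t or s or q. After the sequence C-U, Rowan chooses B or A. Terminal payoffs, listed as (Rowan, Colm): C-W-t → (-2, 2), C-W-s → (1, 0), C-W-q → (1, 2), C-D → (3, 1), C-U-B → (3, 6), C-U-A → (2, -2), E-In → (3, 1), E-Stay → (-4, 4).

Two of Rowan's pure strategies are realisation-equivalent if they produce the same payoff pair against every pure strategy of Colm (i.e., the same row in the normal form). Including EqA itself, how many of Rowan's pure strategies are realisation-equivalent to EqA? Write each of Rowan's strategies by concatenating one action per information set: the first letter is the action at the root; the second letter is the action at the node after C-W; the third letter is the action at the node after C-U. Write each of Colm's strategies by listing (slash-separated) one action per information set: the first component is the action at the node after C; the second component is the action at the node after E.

6

Row for EqA (columns W/In, W/Stay, D/In, D/Stay, U/In, U/Stay): (3,1) (-4,4) (3,1) (-4,4) (3,1) (-4,4).
Under EqA, Rowan's choice at the node after C-W and at the node after C-U can never be reached regardless of what Colm does, so varying those choices leaves every outcome unchanged.
Holding the reachable choices fixed and varying the unreachable ones freely already gives 3 × 2 = 6 equivalent strategies.
No other strategy reproduces this row, so those 6 are the full class: EtB, EtA, EsB, EsA, EqB, EqA.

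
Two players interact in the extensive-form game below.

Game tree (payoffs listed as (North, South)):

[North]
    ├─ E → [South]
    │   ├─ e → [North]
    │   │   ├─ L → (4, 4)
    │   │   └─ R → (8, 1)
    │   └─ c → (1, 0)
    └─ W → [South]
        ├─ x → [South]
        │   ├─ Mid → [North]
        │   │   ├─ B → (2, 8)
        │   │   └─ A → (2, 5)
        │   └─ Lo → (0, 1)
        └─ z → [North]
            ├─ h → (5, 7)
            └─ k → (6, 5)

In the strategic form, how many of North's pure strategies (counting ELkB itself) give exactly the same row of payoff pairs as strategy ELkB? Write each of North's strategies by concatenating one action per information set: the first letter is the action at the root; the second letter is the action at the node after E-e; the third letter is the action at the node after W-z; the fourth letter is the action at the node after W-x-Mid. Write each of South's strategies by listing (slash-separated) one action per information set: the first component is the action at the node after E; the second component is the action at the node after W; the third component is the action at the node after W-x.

Row for ELkB (columns e/x/Mid, e/x/Lo, e/z/Mid, e/z/Lo, c/x/Mid, c/x/Lo, c/z/Mid, c/z/Lo): (4,4) (4,4) (4,4) (4,4) (1,0) (1,0) (1,0) (1,0).
Under ELkB, North's choice at the node after W-z and at the node after W-x-Mid can never be reached regardless of what South does, so varying those choices leaves every outcome unchanged.
Holding the reachable choices fixed and varying the unreachable ones freely already gives 2 × 2 = 4 equivalent strategies.
No other strategy reproduces this row, so those 4 are the full class: ELhB, ELhA, ELkB, ELkA.

4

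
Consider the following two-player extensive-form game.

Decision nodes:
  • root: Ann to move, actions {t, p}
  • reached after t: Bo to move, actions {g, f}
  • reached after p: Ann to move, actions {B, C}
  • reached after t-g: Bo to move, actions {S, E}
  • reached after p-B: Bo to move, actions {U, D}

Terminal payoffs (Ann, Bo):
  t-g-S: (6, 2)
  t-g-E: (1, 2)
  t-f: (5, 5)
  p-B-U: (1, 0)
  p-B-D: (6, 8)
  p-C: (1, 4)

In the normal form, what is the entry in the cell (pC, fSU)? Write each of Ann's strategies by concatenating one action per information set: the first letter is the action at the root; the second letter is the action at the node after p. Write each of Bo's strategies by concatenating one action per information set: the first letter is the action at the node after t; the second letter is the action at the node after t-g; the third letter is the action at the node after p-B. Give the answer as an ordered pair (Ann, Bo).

(1, 4)

Trace the play path from the root:
  Ann plays p
  Ann plays C at [p]
→ terminal payoff (1, 4).
(Bo's choice at the node after t is never reached on this path, so it doesn't affect the outcome.)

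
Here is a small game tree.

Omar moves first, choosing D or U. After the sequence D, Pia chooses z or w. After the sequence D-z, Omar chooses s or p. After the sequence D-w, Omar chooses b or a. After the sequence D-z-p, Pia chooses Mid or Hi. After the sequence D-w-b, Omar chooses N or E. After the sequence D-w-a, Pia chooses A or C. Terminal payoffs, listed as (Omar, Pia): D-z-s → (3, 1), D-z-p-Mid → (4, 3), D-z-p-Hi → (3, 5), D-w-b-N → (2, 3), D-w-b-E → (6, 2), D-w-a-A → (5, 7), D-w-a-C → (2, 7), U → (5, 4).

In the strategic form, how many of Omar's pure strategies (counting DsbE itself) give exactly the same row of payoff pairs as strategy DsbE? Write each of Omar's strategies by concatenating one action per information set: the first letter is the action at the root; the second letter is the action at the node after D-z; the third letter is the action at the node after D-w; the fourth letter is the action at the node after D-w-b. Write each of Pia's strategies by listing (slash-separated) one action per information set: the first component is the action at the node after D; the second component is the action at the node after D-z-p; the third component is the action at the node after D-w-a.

1

Row for DsbE (columns z/Mid/A, z/Mid/C, z/Hi/A, z/Hi/C, w/Mid/A, w/Mid/C, w/Hi/A, w/Hi/C): (3,1) (3,1) (3,1) (3,1) (6,2) (6,2) (6,2) (6,2).
Every one of Omar's information sets is on the play path for some reply by Pia when Omar follows DsbE.
Changing the action at any of them therefore changes at least one column, so only DsbE itself gives this row.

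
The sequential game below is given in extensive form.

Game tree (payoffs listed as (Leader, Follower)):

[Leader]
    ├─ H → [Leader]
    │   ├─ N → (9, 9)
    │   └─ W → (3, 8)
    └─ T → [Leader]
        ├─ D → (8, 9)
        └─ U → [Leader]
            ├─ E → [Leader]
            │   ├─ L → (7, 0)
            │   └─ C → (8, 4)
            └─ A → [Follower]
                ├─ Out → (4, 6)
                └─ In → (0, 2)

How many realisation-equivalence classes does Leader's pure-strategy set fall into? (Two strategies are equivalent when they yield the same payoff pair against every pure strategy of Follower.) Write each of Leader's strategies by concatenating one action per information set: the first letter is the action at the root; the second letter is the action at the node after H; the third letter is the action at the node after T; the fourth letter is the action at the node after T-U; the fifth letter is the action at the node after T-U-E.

6

Leader has 32 pure strategies: HNDEL, HNDEC, HNDAL, HNDAC, HNUEL, HNUEC, HNUAL, HNUAC, HWDEL, HWDEC, HWDAL, HWDAC, HWUEL, HWUEC, HWUAL, HWUAC, TNDEL, TNDEC, TNDAL, TNDAC, TNUEL, TNUEC, TNUAL, TNUAC, TWDEL, TWDEC, TWDAL, TWDAC, TWUEL, TWUEC, TWUAL, TWUAC. Columns: Out, In.
{HNDEL, HNDEC, HNDAL, HNDAC, HNUEL, HNUEC, HNUAL, HNUAC} → row (9,9) (9,9)
{HWDEL, HWDEC, HWDAL, HWDAC, HWUEL, HWUEC, HWUAL, HWUAC} → row (3,8) (3,8)
{TNDEL, TNDEC, TNDAL, TNDAC, TWDEL, TWDEC, TWDAL, TWDAC} → row (8,9) (8,9)
{TNUEL, TWUEL} → row (7,0) (7,0)
{TNUEC, TWUEC} → row (8,4) (8,4)
{TNUAL, TNUAC, TWUAL, TWUAC} → row (4,6) (0,2)
That's 6 distinct rows out of 32 strategies.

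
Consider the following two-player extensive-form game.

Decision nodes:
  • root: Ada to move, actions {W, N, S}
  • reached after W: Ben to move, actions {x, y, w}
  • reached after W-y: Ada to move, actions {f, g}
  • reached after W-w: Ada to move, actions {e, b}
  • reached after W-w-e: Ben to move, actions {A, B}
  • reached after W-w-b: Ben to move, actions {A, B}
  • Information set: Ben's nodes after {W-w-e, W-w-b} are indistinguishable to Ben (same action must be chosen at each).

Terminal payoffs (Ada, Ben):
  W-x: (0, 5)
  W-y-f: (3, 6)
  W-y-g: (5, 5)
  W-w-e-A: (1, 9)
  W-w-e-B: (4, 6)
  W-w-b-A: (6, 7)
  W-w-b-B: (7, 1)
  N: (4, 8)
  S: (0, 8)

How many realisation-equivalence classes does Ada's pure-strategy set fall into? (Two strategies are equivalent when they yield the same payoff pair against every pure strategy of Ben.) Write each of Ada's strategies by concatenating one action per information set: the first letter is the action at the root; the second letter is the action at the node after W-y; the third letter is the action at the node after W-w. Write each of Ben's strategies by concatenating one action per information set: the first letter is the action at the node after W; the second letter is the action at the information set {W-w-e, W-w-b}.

Ada has 12 pure strategies: Wfe, Wfb, Wge, Wgb, Nfe, Nfb, Nge, Ngb, Sfe, Sfb, Sge, Sgb. Columns: xA, xB, yA, yB, wA, wB.
{Wfe} → row (0,5) (0,5) (3,6) (3,6) (1,9) (4,6)
{Wfb} → row (0,5) (0,5) (3,6) (3,6) (6,7) (7,1)
{Wge} → row (0,5) (0,5) (5,5) (5,5) (1,9) (4,6)
{Wgb} → row (0,5) (0,5) (5,5) (5,5) (6,7) (7,1)
{Nfe, Nfb, Nge, Ngb} → row (4,8) (4,8) (4,8) (4,8) (4,8) (4,8)
{Sfe, Sfb, Sge, Sgb} → row (0,8) (0,8) (0,8) (0,8) (0,8) (0,8)
That's 6 distinct rows out of 12 strategies.

6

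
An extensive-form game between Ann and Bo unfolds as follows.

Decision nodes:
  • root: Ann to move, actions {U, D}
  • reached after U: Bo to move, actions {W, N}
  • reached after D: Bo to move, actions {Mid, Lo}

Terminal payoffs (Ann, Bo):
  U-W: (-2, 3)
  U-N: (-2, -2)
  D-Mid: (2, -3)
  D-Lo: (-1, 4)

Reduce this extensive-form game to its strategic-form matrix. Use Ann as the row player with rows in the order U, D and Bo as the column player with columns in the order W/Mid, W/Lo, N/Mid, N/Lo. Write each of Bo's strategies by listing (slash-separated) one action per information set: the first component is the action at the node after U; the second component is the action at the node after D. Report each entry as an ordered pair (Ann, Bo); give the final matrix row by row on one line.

U: (-2,3) (-2,3) (-2,-2) (-2,-2) | D: (2,-3) (-1,4) (2,-3) (-1,4)

Row U: W/Mid→(-2,3), W/Lo→(-2,3), N/Mid→(-2,-2), N/Lo→(-2,-2)
Row D: W/Mid→(2,-3), W/Lo→(-1,4), N/Mid→(2,-3), N/Lo→(-1,4)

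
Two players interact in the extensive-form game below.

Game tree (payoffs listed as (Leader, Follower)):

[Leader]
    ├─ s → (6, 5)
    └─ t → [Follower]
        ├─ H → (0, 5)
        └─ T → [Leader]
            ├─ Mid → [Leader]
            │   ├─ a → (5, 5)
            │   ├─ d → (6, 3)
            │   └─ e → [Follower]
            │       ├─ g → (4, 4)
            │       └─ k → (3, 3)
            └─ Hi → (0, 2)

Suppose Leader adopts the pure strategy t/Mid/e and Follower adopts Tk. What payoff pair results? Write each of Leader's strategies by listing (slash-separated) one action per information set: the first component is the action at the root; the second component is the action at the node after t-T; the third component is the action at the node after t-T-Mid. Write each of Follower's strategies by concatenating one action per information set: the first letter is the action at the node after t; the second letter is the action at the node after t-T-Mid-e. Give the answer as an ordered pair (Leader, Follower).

(3, 3)

Trace the play path from the root:
  Leader plays t
  Follower plays T at [t]
  Leader plays Mid at [t-T]
  Leader plays e at [t-T-Mid]
  Follower plays k at [t-T-Mid-e]
→ terminal payoff (3, 3).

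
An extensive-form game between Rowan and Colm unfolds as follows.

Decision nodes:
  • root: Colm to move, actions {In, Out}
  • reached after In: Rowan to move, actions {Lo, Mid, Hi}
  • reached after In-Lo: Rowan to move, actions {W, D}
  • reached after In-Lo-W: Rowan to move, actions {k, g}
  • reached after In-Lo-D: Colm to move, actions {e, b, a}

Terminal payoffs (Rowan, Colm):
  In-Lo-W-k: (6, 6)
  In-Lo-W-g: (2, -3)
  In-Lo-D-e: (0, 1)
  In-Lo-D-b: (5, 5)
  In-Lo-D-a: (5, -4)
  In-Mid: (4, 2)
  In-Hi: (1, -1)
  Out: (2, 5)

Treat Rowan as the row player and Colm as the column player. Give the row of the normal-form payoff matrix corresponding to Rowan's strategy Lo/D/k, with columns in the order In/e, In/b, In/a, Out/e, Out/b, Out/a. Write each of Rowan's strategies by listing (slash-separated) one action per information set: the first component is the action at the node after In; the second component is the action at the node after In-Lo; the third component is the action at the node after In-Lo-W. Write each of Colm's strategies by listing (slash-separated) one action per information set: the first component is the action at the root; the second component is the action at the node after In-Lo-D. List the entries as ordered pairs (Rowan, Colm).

(0,1) (5,5) (5,-4) (2,5) (2,5) (2,5)

vs In/e: Colm plays In → Rowan plays Lo at [In] → Rowan plays D at [In-Lo] → Colm plays e at [In-Lo-D] → (0, 1)
vs In/b: Colm plays In → Rowan plays Lo at [In] → Rowan plays D at [In-Lo] → Colm plays b at [In-Lo-D] → (5, 5)
vs In/a: Colm plays In → Rowan plays Lo at [In] → Rowan plays D at [In-Lo] → Colm plays a at [In-Lo-D] → (5, -4)
vs Out/e: Colm plays Out → (2, 5)
vs Out/b: Colm plays Out → (2, 5)
vs Out/a: Colm plays Out → (2, 5)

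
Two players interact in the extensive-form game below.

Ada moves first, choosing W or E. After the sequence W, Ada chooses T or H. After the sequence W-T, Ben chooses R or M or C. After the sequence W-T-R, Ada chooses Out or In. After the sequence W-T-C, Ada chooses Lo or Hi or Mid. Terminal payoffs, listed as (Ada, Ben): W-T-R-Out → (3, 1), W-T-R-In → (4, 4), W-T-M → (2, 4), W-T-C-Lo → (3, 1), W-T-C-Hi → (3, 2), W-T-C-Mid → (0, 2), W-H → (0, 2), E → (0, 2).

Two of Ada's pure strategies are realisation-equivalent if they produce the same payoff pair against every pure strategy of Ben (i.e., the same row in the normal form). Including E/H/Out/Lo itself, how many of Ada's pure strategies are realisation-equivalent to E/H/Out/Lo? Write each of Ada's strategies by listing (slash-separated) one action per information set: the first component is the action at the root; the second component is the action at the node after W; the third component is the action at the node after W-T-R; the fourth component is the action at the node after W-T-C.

18

Row for E/H/Out/Lo (columns R, M, C): (0,2) (0,2) (0,2).
Under E/H/Out/Lo, Ada's choice at the node after W and at the node after W-T-R and at the node after W-T-C can never be reached regardless of what Ben does, so varying those choices leaves every outcome unchanged.
Holding the reachable choices fixed and varying the unreachable ones freely already gives 2 × 2 × 3 = 12 equivalent strategies.
Checking the remaining rows, W/H/Out/Lo, W/H/Out/Hi, W/H/Out/Mid, W/H/In/Lo, W/H/In/Hi, W/H/In/Mid also happen to give the same payoffs in every column, bringing the total to 18: W/H/Out/Lo, W/H/Out/Hi, W/H/Out/Mid, W/H/In/Lo, W/H/In/Hi, W/H/In/Mid, E/T/Out/Lo, E/T/Out/Hi, E/T/Out/Mid, E/T/In/Lo, E/T/In/Hi, E/T/In/Mid, E/H/Out/Lo, E/H/Out/Hi, E/H/Out/Mid, E/H/In/Lo, E/H/In/Hi, E/H/In/Mid.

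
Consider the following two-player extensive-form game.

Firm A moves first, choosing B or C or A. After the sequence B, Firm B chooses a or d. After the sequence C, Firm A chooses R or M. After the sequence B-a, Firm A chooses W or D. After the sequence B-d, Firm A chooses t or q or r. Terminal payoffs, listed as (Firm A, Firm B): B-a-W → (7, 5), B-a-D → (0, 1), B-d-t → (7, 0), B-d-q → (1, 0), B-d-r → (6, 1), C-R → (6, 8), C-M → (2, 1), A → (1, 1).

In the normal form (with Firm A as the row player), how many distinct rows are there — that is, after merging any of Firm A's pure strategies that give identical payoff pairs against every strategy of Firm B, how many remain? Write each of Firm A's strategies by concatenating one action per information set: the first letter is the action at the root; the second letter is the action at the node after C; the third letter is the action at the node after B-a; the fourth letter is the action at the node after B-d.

Firm A has 36 pure strategies: BRWt, BRWq, BRWr, BRDt, BRDq, BRDr, BMWt, BMWq, BMWr, BMDt, BMDq, BMDr, CRWt, CRWq, CRWr, CRDt, CRDq, CRDr, CMWt, CMWq, CMWr, CMDt, CMDq, CMDr, ARWt, ARWq, ARWr, ARDt, ARDq, ARDr, AMWt, AMWq, AMWr, AMDt, AMDq, AMDr. Columns: a, d.
{BRWt, BMWt} → row (7,5) (7,0)
{BRWq, BMWq} → row (7,5) (1,0)
{BRWr, BMWr} → row (7,5) (6,1)
{BRDt, BMDt} → row (0,1) (7,0)
{BRDq, BMDq} → row (0,1) (1,0)
{BRDr, BMDr} → row (0,1) (6,1)
{CRWt, CRWq, CRWr, CRDt, CRDq, CRDr} → row (6,8) (6,8)
{CMWt, CMWq, CMWr, CMDt, CMDq, CMDr} → row (2,1) (2,1)
{ARWt, ARWq, ARWr, ARDt, ARDq, ARDr, AMWt, AMWq, AMWr, AMDt, AMDq, AMDr} → row (1,1) (1,1)
That's 9 distinct rows out of 36 strategies.

9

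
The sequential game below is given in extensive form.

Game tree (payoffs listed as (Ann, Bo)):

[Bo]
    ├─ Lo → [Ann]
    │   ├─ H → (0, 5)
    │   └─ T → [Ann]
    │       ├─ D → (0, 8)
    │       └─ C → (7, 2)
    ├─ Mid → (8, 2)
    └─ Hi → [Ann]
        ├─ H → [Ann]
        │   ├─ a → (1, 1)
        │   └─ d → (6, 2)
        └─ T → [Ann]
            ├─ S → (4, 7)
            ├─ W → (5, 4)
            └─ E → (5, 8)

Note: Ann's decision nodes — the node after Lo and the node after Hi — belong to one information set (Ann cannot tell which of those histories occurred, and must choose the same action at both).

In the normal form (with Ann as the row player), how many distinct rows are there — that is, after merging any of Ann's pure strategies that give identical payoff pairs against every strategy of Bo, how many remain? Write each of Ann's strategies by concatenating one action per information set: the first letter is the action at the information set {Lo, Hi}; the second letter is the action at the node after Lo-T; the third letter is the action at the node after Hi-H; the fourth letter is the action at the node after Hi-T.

Ann has 24 pure strategies: HDaS, HDaW, HDaE, HDdS, HDdW, HDdE, HCaS, HCaW, HCaE, HCdS, HCdW, HCdE, TDaS, TDaW, TDaE, TDdS, TDdW, TDdE, TCaS, TCaW, TCaE, TCdS, TCdW, TCdE. Columns: Lo, Mid, Hi.
{HDaS, HDaW, HDaE, HCaS, HCaW, HCaE} → row (0,5) (8,2) (1,1)
{HDdS, HDdW, HDdE, HCdS, HCdW, HCdE} → row (0,5) (8,2) (6,2)
{TDaS, TDdS} → row (0,8) (8,2) (4,7)
{TDaW, TDdW} → row (0,8) (8,2) (5,4)
{TDaE, TDdE} → row (0,8) (8,2) (5,8)
{TCaS, TCdS} → row (7,2) (8,2) (4,7)
{TCaW, TCdW} → row (7,2) (8,2) (5,4)
{TCaE, TCdE} → row (7,2) (8,2) (5,8)
That's 8 distinct rows out of 24 strategies.

8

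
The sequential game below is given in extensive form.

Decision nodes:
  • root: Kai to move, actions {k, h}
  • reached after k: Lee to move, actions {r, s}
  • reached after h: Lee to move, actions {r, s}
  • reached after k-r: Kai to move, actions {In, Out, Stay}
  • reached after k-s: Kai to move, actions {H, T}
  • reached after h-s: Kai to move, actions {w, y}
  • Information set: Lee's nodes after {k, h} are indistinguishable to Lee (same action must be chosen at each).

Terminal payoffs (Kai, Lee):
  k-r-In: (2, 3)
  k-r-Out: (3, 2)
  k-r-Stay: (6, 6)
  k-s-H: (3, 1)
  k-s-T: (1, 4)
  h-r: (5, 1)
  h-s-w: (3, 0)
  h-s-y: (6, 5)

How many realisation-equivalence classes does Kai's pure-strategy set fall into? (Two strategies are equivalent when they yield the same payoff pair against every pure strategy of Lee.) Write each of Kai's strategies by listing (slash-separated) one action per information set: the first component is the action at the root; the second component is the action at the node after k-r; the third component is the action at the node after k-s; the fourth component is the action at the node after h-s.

Kai has 24 pure strategies: k/In/H/w, k/In/H/y, k/In/T/w, k/In/T/y, k/Out/H/w, k/Out/H/y, k/Out/T/w, k/Out/T/y, k/Stay/H/w, k/Stay/H/y, k/Stay/T/w, k/Stay/T/y, h/In/H/w, h/In/H/y, h/In/T/w, h/In/T/y, h/Out/H/w, h/Out/H/y, h/Out/T/w, h/Out/T/y, h/Stay/H/w, h/Stay/H/y, h/Stay/T/w, h/Stay/T/y. Columns: r, s.
{k/In/H/w, k/In/H/y} → row (2,3) (3,1)
{k/In/T/w, k/In/T/y} → row (2,3) (1,4)
{k/Out/H/w, k/Out/H/y} → row (3,2) (3,1)
{k/Out/T/w, k/Out/T/y} → row (3,2) (1,4)
{k/Stay/H/w, k/Stay/H/y} → row (6,6) (3,1)
{k/Stay/T/w, k/Stay/T/y} → row (6,6) (1,4)
{h/In/H/w, h/In/T/w, h/Out/H/w, h/Out/T/w, h/Stay/H/w, h/Stay/T/w} → row (5,1) (3,0)
{h/In/H/y, h/In/T/y, h/Out/H/y, h/Out/T/y, h/Stay/H/y, h/Stay/T/y} → row (5,1) (6,5)
That's 8 distinct rows out of 24 strategies.

8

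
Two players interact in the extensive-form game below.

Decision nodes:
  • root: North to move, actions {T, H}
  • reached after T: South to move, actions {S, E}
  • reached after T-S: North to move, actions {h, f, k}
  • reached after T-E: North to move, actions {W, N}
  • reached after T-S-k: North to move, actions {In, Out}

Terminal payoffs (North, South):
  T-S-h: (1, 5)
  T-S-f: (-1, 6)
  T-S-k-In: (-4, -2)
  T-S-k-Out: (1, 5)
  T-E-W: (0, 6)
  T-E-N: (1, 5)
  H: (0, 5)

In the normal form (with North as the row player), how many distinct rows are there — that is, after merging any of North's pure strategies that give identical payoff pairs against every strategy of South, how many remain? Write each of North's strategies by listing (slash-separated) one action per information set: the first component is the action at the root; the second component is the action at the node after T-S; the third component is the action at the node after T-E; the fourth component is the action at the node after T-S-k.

7

North has 24 pure strategies: T/h/W/In, T/h/W/Out, T/h/N/In, T/h/N/Out, T/f/W/In, T/f/W/Out, T/f/N/In, T/f/N/Out, T/k/W/In, T/k/W/Out, T/k/N/In, T/k/N/Out, H/h/W/In, H/h/W/Out, H/h/N/In, H/h/N/Out, H/f/W/In, H/f/W/Out, H/f/N/In, H/f/N/Out, H/k/W/In, H/k/W/Out, H/k/N/In, H/k/N/Out. Columns: S, E.
{T/h/W/In, T/h/W/Out, T/k/W/Out} → row (1,5) (0,6)
{T/h/N/In, T/h/N/Out, T/k/N/Out} → row (1,5) (1,5)
{T/f/W/In, T/f/W/Out} → row (-1,6) (0,6)
{T/f/N/In, T/f/N/Out} → row (-1,6) (1,5)
{T/k/W/In} → row (-4,-2) (0,6)
{T/k/N/In} → row (-4,-2) (1,5)
{H/h/W/In, H/h/W/Out, H/h/N/In, H/h/N/Out, H/f/W/In, H/f/W/Out, H/f/N/In, H/f/N/Out, H/k/W/In, H/k/W/Out, H/k/N/In, H/k/N/Out} → row (0,5) (0,5)
That's 7 distinct rows out of 24 strategies.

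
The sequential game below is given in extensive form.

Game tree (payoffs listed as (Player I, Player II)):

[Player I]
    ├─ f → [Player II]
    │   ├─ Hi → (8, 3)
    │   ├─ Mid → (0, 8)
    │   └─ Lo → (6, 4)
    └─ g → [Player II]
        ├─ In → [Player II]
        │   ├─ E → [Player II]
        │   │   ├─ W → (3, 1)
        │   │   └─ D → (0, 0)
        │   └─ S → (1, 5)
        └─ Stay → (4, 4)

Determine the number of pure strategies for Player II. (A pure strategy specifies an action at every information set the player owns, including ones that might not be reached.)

Player II owns the node after f with actions {Hi, Mid, Lo} — three choices.
Player II owns the node after g with actions {In, Stay} — two choices.
Player II owns the node after g-In with actions {E, S} — two choices.
Player II owns the node after g-In-E with actions {W, D} — two choices.
A pure strategy fixes one action at each information set independently, so the count is the product 3 × 2 × 2 × 2 = 24.

24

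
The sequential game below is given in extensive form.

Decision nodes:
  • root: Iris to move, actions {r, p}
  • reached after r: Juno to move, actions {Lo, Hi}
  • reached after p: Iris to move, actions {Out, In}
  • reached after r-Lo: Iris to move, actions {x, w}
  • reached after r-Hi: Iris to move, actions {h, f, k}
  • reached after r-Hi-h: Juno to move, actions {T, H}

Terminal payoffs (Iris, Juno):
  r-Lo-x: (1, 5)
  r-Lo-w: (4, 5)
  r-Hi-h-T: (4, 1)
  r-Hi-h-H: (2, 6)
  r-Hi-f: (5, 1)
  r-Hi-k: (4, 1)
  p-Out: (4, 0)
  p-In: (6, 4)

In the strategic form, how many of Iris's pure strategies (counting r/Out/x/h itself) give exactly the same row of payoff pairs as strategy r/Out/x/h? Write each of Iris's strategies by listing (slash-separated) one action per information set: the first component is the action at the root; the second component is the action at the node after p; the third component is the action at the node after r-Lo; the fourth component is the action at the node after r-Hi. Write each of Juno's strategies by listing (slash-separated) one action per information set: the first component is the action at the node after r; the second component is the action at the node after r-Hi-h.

Row for r/Out/x/h (columns Lo/T, Lo/H, Hi/T, Hi/H): (1,5) (1,5) (4,1) (2,6).
Under r/Out/x/h, Iris's choice at the node after p can never be reached regardless of what Juno does, so varying those choices leaves every outcome unchanged.
Holding the reachable choices fixed and varying the unreachable one freely already gives 2 equivalent strategies.
No other strategy reproduces this row, so those 2 are the full class: r/Out/x/h, r/In/x/h.

2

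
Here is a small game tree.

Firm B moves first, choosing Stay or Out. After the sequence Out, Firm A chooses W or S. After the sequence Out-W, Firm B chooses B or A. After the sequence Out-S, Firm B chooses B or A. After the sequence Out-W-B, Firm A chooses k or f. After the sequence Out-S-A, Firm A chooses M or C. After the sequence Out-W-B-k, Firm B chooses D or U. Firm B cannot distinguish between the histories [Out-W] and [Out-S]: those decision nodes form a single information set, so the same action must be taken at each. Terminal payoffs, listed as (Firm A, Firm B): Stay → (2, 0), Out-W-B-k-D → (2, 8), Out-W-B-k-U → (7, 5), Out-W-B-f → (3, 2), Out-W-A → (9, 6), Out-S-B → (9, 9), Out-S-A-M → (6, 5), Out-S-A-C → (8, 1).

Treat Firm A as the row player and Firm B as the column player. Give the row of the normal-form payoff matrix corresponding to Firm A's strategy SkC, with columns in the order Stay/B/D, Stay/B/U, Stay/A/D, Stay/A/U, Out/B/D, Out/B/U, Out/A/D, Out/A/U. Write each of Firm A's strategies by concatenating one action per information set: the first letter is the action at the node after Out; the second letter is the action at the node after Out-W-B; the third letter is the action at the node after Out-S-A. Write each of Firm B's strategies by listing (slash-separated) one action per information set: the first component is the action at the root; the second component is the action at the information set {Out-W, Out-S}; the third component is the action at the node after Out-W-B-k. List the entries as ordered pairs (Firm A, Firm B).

(2,0) (2,0) (2,0) (2,0) (9,9) (9,9) (8,1) (8,1)

vs Stay/B/D: Firm B plays Stay → (2, 0)
vs Stay/B/U: Firm B plays Stay → (2, 0)
vs Stay/A/D: Firm B plays Stay → (2, 0)
vs Stay/A/U: Firm B plays Stay → (2, 0)
vs Out/B/D: Firm B plays Out → Firm A plays S at [Out] → Firm B plays B at [Out-S] → (9, 9)
vs Out/B/U: Firm B plays Out → Firm A plays S at [Out] → Firm B plays B at [Out-S] → (9, 9)
vs Out/A/D: Firm B plays Out → Firm A plays S at [Out] → Firm B plays A at [Out-S] → Firm A plays C at [Out-S-A] → (8, 1)
vs Out/A/U: Firm B plays Out → Firm A plays S at [Out] → Firm B plays A at [Out-S] → Firm A plays C at [Out-S-A] → (8, 1)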